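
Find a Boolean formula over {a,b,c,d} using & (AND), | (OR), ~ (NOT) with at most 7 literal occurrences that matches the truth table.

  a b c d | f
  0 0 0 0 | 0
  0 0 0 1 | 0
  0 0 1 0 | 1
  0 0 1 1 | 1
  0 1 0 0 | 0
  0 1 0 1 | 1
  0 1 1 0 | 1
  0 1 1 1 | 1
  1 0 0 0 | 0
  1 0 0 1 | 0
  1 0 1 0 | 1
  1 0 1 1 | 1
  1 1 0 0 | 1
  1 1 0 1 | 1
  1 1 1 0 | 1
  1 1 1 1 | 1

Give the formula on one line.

((b & (a | d)) | c)

  (a | d) = 0101010111111111
  (b & (a | d)) = 0000010100001111
  ((b & (a | d)) | c) = 0011011100111111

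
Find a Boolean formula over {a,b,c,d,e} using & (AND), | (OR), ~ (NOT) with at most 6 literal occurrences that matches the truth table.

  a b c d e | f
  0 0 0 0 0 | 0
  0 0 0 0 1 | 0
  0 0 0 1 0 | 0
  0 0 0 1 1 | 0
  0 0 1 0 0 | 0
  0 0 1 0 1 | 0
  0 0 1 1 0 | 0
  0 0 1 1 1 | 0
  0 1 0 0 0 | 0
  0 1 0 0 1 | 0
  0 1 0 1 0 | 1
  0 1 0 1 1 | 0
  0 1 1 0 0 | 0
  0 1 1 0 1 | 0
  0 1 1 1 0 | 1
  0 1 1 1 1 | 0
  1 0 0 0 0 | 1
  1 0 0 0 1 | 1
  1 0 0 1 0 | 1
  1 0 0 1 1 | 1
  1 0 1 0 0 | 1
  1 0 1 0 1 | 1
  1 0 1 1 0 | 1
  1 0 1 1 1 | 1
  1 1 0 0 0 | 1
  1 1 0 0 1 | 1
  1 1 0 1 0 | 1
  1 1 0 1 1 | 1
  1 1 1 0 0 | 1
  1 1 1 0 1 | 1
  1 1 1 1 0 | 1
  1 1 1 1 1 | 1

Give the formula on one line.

  ~e = 10101010101010101010101010101010
  (~e & d) = 00100010001000100010001000100010
  (b & (~e & d)) = 00000000001000100000000000100010
  (a | (b & (~e & d))) = 00000000001000101111111111111111

(a | (b & (~e & d)))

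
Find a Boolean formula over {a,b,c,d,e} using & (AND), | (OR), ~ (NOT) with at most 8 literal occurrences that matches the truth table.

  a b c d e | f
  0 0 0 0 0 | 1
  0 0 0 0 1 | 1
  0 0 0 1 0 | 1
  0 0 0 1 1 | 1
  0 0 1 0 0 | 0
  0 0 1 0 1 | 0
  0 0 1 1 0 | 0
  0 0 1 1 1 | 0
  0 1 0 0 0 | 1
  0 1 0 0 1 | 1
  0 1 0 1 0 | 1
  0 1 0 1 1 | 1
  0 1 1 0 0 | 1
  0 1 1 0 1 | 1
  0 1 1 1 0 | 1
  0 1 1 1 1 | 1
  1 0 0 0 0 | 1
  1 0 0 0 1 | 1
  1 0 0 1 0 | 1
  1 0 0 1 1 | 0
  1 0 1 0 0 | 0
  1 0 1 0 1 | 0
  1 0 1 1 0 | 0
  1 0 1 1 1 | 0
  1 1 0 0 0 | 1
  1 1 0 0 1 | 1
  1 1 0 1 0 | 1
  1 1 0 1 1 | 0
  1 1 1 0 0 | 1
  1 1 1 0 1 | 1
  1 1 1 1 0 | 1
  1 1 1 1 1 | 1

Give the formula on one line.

((~d | (((c | ~a) | ~e) & d)) & (~c | b))

  ~d = 11001100110011001100110011001100
  ~a = 11111111111111110000000000000000
  (c | ~a) = 11111111111111110000111100001111
  ~e = 10101010101010101010101010101010
  ((c | ~a) | ~e) = 11111111111111111010111110101111
  (((c | ~a) | ~e) & d) = 00110011001100110010001100100011
  (~d | (((c | ~a) | ~e) & d)) = 11111111111111111110111111101111
  ~c = 11110000111100001111000011110000
  (~c | b) = 11110000111111111111000011111111
  ((~d | (((c | ~a) | ~e) & d)) & (~c | b)) = 11110000111111111110000011101111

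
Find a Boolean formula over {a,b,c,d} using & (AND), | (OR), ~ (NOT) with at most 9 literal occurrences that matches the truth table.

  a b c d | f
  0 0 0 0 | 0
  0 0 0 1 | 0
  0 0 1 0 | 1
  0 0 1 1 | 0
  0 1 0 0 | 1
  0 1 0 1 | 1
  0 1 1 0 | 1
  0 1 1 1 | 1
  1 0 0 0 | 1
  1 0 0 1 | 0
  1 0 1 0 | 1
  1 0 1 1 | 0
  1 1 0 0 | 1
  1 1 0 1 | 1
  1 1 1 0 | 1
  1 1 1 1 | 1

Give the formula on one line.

  ~d = 1010101010101010
  (a & ~d) = 0000000010101010
  (c | (a & ~d)) = 0011001110111011
  ((c | (a & ~d)) | b) = 0011111110111111
  (b | ~d) = 1010111110101111
  (((c | (a & ~d)) | b) & (b | ~d)) = 0010111110101111

(((c | (a & ~d)) | b) & (b | ~d))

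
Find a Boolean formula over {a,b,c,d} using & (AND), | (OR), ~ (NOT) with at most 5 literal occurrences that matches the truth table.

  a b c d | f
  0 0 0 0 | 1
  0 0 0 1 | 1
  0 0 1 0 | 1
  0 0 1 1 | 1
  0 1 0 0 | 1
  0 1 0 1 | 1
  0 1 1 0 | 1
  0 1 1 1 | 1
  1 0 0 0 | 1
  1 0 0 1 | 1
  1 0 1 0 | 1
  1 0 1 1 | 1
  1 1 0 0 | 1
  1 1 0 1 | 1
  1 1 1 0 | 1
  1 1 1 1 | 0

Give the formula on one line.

  ~d = 1010101010101010
  ~b = 1111000011110000
  (~d | ~b) = 1111101011111010
  ~c = 1100110011001100
  ((~d | ~b) | ~c) = 1111111011111110
  ~a = 1111111100000000
  (((~d | ~b) | ~c) | ~a) = 1111111111111110

(((~d | ~b) | ~c) | ~a)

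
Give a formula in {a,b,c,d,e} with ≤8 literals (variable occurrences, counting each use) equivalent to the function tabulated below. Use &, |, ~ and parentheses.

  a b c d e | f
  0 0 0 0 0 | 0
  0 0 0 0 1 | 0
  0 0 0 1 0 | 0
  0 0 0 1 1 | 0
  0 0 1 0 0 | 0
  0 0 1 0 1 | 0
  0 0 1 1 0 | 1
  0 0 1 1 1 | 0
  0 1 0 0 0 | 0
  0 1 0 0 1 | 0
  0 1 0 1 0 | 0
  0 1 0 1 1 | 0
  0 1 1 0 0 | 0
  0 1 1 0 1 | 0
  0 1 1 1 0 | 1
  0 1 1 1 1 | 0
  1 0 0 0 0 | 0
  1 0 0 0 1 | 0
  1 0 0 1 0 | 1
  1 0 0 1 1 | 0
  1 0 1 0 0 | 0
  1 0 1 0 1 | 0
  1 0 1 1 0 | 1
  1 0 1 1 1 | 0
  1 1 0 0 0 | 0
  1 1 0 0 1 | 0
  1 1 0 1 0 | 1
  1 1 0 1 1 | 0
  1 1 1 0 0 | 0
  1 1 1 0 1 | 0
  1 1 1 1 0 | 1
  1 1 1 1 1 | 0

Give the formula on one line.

(~e & ((d & c) | ((e | a) & d)))

  ~e = 10101010101010101010101010101010
  (d & c) = 00000011000000110000001100000011
  (e | a) = 01010101010101011111111111111111
  ((e | a) & d) = 00010001000100010011001100110011
  ((d & c) | ((e | a) & d)) = 00010011000100110011001100110011
  (~e & ((d & c) | ((e | a) & d))) = 00000010000000100010001000100010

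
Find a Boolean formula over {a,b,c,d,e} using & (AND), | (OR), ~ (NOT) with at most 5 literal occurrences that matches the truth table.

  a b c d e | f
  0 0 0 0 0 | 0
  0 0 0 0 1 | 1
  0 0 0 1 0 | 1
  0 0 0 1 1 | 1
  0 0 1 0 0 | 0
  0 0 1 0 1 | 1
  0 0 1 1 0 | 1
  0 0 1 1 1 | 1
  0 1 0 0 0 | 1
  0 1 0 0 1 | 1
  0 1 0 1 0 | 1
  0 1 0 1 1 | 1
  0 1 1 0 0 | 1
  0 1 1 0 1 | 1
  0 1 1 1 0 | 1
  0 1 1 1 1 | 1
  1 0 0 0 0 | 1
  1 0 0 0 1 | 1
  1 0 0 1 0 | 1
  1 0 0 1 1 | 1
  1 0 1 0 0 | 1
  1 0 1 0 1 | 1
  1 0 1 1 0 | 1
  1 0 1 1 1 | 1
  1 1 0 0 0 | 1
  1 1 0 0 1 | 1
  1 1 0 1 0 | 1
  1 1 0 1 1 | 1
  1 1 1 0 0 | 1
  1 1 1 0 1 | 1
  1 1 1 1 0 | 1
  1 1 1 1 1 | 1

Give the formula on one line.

(((e | d) | b) | a)

  (e | d) = 01110111011101110111011101110111
  ((e | d) | b) = 01110111111111110111011111111111
  (((e | d) | b) | a) = 01110111111111111111111111111111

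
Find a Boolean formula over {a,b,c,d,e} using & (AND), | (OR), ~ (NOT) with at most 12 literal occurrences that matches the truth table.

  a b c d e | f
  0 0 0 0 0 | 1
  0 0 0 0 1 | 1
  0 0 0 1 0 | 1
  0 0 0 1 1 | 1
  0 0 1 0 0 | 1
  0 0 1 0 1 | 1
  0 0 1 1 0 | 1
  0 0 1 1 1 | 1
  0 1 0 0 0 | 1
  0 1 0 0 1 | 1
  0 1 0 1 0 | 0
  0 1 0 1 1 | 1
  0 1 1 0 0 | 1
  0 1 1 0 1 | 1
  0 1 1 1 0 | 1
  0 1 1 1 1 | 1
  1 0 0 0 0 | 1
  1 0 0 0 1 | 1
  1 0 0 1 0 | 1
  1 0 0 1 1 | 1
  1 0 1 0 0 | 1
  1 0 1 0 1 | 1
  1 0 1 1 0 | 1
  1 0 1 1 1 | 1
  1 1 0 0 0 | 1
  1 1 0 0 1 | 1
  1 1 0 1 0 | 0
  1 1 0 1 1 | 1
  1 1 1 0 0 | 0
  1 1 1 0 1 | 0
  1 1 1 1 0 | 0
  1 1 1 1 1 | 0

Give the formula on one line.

(((~c | (~b & a)) & ((~d | (e | c)) | ~b)) | (c & ~a))

  ~c = 11110000111100001111000011110000
  ~b = 11111111000000001111111100000000
  (~b & a) = 00000000000000001111111100000000
  (~c | (~b & a)) = 11110000111100001111111111110000
  ~d = 11001100110011001100110011001100
  (e | c) = 01011111010111110101111101011111
  (~d | (e | c)) = 11011111110111111101111111011111
  ((~d | (e | c)) | ~b) = 11111111110111111111111111011111
  ((~c | (~b & a)) & ((~d | (e | c)) | ~b)) = 11110000110100001111111111010000
  ~a = 11111111111111110000000000000000
  (c & ~a) = 00001111000011110000000000000000
  (((~c | (~b & a)) & ((~d | (e | c)) | ~b)) | (c & ~a)) = 11111111110111111111111111010000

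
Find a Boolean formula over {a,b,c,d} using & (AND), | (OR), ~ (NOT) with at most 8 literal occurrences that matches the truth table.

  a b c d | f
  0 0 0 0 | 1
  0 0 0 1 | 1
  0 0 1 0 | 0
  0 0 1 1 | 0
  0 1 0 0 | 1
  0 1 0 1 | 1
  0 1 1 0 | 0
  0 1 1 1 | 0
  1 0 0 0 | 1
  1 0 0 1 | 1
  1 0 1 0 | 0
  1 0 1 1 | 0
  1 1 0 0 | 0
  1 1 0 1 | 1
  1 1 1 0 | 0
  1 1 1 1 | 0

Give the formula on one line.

  ~c = 1100110011001100
  ~a = 1111111100000000
  ~b = 1111000011110000
  (~a | ~b) = 1111111111110000
  (~c & (~a | ~b)) = 1100110011000000
  (b | a) = 0000111111111111
  (~c & (b | a)) = 0000110011001100
  ((~c & (b | a)) & b) = 0000110000001100
  (d & ((~c & (b | a)) & b)) = 0000010000000100
  ((~c & (~a | ~b)) | (d & ((~c & (b | a)) & b))) = 1100110011000100

((~c & (~a | ~b)) | (d & ((~c & (b | a)) & b)))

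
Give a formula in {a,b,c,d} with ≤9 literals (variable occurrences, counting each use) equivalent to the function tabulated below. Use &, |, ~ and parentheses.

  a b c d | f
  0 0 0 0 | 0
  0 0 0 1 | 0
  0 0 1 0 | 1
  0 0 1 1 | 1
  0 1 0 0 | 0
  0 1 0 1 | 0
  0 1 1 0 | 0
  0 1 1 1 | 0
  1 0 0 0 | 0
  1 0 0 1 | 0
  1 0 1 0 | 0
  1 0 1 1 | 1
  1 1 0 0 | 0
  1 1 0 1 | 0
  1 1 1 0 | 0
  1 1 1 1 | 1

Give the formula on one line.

(((d | ~c) | ~a) & ((~b | a) & c))

  ~c = 1100110011001100
  (d | ~c) = 1101110111011101
  ~a = 1111111100000000
  ((d | ~c) | ~a) = 1111111111011101
  ~b = 1111000011110000
  (~b | a) = 1111000011111111
  ((~b | a) & c) = 0011000000110011
  (((d | ~c) | ~a) & ((~b | a) & c)) = 0011000000010001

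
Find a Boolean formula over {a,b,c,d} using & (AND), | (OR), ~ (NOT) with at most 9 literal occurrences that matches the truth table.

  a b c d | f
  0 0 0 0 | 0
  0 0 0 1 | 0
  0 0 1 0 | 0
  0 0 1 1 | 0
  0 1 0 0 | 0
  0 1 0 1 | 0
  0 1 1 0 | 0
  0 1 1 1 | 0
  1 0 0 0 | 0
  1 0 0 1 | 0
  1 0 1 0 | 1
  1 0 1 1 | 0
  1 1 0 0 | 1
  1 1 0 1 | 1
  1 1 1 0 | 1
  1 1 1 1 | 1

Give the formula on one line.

  ~a = 1111111100000000
  ~d = 1010101010101010
  (~a | ~d) = 1111111110101010
  (a & (~a | ~d)) = 0000000010101010
  (b | (a & (~a | ~d))) = 0000111110101111
  ~b = 1111000011110000
  (a | ~b) = 1111000011111111
  ((b | (a & (~a | ~d))) & (a | ~b)) = 0000000010101111
  (~b & c) = 0011000000110000
  (b | (~b & c)) = 0011111100111111
  (((b | (a & (~a | ~d))) & (a | ~b)) & (b | (~b & c))) = 0000000000101111

(((b | (a & (~a | ~d))) & (a | ~b)) & (b | (~b & c)))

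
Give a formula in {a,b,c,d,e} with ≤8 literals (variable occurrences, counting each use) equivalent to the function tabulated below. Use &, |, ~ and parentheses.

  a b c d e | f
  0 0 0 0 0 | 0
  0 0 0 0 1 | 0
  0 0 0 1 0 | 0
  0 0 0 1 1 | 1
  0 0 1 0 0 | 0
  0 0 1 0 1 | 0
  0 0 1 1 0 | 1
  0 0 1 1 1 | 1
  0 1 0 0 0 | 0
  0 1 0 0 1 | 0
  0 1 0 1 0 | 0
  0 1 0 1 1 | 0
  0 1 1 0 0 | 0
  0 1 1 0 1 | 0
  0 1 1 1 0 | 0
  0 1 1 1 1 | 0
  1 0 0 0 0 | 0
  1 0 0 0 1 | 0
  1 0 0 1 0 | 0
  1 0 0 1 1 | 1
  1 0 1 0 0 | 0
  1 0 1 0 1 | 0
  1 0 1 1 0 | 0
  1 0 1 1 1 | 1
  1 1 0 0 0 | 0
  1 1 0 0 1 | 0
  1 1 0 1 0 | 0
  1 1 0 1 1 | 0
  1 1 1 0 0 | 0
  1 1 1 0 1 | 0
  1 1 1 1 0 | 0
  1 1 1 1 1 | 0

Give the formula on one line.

(((e | (~a & c)) | ~d) & (~b & d))

  ~a = 11111111111111110000000000000000
  (~a & c) = 00001111000011110000000000000000
  (e | (~a & c)) = 01011111010111110101010101010101
  ~d = 11001100110011001100110011001100
  ((e | (~a & c)) | ~d) = 11011111110111111101110111011101
  ~b = 11111111000000001111111100000000
  (~b & d) = 00110011000000000011001100000000
  (((e | (~a & c)) | ~d) & (~b & d)) = 00010011000000000001000100000000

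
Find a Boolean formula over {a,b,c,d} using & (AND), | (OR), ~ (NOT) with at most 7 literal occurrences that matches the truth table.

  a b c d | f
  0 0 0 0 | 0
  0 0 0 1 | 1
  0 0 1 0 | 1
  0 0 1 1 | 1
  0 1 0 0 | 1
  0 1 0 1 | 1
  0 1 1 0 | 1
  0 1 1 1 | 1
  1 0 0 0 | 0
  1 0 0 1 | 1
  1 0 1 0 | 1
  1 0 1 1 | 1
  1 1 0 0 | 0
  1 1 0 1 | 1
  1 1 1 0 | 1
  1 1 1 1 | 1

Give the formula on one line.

  ~a = 1111111100000000
  (b & ~a) = 0000111100000000
  ((b & ~a) | c) = 0011111100110011
  ~d = 1010101010101010
  (c & ~d) = 0010001000100010
  ((c & ~d) | d) = 0111011101110111
  (((b & ~a) | c) | ((c & ~d) | d)) = 0111111101110111

(((b & ~a) | c) | ((c & ~d) | d))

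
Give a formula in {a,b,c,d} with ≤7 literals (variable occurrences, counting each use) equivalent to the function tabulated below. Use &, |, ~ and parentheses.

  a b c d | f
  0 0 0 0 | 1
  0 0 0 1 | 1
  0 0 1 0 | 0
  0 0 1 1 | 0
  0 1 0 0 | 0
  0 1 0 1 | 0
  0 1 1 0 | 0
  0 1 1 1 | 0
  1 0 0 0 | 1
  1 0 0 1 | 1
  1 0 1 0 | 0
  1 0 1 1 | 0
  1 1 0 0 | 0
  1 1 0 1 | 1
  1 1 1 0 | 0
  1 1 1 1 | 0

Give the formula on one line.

((~b | (a & d)) & (~c & (d | (c | ~b))))

  ~b = 1111000011110000
  (a & d) = 0000000001010101
  (~b | (a & d)) = 1111000011110101
  ~c = 1100110011001100
  (c | ~b) = 1111001111110011
  (d | (c | ~b)) = 1111011111110111
  (~c & (d | (c | ~b))) = 1100010011000100
  ((~b | (a & d)) & (~c & (d | (c | ~b)))) = 1100000011000100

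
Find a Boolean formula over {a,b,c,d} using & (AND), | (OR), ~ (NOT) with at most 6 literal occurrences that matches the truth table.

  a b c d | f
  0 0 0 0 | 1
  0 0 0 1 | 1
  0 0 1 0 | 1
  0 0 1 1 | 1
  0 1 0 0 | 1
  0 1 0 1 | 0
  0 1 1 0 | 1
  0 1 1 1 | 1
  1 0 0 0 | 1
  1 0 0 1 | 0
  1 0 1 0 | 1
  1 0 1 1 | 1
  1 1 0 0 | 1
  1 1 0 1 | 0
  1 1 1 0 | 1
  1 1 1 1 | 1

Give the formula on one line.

((c | (~b & ~a)) | ((a & c) | ~d))

  ~b = 1111000011110000
  ~a = 1111111100000000
  (~b & ~a) = 1111000000000000
  (c | (~b & ~a)) = 1111001100110011
  (a & c) = 0000000000110011
  ~d = 1010101010101010
  ((a & c) | ~d) = 1010101010111011
  ((c | (~b & ~a)) | ((a & c) | ~d)) = 1111101110111011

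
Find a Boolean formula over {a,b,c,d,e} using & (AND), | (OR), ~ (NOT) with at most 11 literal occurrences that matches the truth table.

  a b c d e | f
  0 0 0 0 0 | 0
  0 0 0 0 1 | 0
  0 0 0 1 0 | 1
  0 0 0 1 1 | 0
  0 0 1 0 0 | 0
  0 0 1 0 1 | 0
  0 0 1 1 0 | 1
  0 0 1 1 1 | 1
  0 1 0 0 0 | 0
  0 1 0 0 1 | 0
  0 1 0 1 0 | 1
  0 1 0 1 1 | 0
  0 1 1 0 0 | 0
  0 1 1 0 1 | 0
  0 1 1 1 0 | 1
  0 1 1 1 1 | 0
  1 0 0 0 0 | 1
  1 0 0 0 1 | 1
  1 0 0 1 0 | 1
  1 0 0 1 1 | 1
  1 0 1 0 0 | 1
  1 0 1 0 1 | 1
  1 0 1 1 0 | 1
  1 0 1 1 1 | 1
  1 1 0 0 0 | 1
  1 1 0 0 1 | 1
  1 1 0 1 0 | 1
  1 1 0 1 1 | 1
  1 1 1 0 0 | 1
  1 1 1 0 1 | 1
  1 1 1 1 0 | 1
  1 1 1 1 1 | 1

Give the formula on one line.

((d & ((~e | a) | (~d | ((c & ~b) & (d & c))))) | a)

  ~e = 10101010101010101010101010101010
  (~e | a) = 10101010101010101111111111111111
  ~d = 11001100110011001100110011001100
  ~b = 11111111000000001111111100000000
  (c & ~b) = 00001111000000000000111100000000
  (d & c) = 00000011000000110000001100000011
  ((c & ~b) & (d & c)) = 00000011000000000000001100000000
  (~d | ((c & ~b) & (d & c))) = 11001111110011001100111111001100
  ((~e | a) | (~d | ((c & ~b) & (d & c)))) = 11101111111011101111111111111111
  (d & ((~e | a) | (~d | ((c & ~b) & (d & c))))) = 00100011001000100011001100110011
  ((d & ((~e | a) | (~d | ((c & ~b) & (d & c))))) | a) = 00100011001000101111111111111111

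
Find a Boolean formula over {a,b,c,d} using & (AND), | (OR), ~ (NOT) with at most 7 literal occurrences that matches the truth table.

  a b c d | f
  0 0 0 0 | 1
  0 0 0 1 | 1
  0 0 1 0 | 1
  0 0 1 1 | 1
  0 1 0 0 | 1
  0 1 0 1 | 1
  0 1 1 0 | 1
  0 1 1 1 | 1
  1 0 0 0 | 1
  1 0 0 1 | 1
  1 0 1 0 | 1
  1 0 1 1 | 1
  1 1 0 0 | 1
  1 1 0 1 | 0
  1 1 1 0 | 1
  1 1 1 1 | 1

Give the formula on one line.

  ~d = 1010101010101010
  (c | ~d) = 1011101110111011
  ~b = 1111000011110000
  (~b & d) = 0101000001010000
  ((c | ~d) | (~b & d)) = 1111101111111011
  ~a = 1111111100000000
  (~a | ~b) = 1111111111110000
  (((c | ~d) | (~b & d)) | (~a | ~b)) = 1111111111111011

(((c | ~d) | (~b & d)) | (~a | ~b))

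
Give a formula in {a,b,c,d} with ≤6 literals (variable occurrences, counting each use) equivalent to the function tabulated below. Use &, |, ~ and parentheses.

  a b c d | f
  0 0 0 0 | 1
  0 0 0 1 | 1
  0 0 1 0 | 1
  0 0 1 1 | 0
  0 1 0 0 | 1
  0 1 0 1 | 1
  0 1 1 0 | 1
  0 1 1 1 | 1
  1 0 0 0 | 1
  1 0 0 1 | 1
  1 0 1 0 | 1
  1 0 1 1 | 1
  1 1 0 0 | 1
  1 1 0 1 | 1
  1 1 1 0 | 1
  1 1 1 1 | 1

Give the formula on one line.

  ~c = 1100110011001100
  (a | ~c) = 1100110011111111
  ~d = 1010101010101010
  ((a | ~c) | ~d) = 1110111011111111
  (b | ~c) = 1100111111001111
  (((a | ~c) | ~d) | (b | ~c)) = 1110111111111111

(((a | ~c) | ~d) | (b | ~c))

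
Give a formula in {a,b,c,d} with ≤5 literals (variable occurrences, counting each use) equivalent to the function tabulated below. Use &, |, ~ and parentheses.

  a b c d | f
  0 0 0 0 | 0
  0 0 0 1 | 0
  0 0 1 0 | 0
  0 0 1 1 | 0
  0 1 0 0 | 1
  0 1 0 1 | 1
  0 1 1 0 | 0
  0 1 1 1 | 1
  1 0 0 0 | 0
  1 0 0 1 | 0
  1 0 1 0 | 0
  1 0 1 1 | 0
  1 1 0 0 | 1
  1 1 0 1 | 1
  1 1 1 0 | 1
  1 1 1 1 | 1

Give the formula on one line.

  ~c = 1100110011001100
  (d | ~c) = 1101110111011101
  ((d | ~c) & b) = 0000110100001101
  (((d | ~c) & b) | a) = 0000110111111111
  ((((d | ~c) & b) | a) & b) = 0000110100001111

((((d | ~c) & b) | a) & b)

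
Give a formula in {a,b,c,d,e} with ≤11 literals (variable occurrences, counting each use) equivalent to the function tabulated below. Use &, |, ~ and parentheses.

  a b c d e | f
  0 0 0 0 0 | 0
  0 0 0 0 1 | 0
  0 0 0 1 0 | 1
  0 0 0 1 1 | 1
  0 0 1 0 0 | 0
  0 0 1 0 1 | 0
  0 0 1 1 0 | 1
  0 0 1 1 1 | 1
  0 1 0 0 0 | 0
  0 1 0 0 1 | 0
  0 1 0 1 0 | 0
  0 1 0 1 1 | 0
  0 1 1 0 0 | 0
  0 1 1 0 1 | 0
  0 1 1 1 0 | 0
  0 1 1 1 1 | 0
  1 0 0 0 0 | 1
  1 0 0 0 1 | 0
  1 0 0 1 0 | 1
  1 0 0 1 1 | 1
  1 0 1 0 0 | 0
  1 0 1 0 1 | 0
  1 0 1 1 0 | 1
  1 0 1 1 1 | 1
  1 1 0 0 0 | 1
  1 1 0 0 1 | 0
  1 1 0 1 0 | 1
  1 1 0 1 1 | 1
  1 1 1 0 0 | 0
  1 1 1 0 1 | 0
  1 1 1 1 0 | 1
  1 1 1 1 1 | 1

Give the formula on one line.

  ~b = 11111111000000001111111100000000
  (d & ~b) = 00110011000000000011001100000000
  (e & d) = 00010001000100010001000100010001
  ~c = 11110000111100001111000011110000
  ~e = 10101010101010101010101010101010
  (~e & a) = 00000000000000001010101010101010
  (~c & (~e & a)) = 00000000000000001010000010100000
  ((e & d) | (~c & (~e & a))) = 00010001000100011011000110110001
  (d | ((e & d) | (~c & (~e & a)))) = 00110011001100111011001110110011
  ((d | ((e & d) | (~c & (~e & a)))) & a) = 00000000000000001011001110110011
  ((d & ~b) | ((d | ((e & d) | (~c & (~e & a)))) & a)) = 00110011000000001011001110110011

((d & ~b) | ((d | ((e & d) | (~c & (~e & a)))) & a))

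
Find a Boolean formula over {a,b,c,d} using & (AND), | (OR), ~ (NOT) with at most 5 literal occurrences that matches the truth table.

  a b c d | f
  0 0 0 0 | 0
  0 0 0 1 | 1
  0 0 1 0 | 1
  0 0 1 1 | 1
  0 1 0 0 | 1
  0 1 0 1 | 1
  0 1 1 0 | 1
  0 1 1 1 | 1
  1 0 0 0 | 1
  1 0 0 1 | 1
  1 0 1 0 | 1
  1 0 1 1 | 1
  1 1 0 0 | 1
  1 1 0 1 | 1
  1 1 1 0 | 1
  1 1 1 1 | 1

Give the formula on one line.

  (a | c) = 0011001111111111
  ~c = 1100110011001100
  (~c & b) = 0000110000001100
  (d | (~c & b)) = 0101110101011101
  ((a | c) | (d | (~c & b))) = 0111111111111111

((a | c) | (d | (~c & b)))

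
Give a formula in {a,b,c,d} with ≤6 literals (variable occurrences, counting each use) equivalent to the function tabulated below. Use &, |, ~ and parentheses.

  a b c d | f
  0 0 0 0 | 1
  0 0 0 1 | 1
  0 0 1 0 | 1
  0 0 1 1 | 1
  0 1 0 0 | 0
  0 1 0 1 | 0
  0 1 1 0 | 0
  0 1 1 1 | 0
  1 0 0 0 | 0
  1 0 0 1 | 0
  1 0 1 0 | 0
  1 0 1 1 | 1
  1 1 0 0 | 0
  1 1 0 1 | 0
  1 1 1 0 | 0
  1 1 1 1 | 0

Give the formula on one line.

((~a | ((c & a) & (d | ~c))) & ~b)

  ~a = 1111111100000000
  (c & a) = 0000000000110011
  ~c = 1100110011001100
  (d | ~c) = 1101110111011101
  ((c & a) & (d | ~c)) = 0000000000010001
  (~a | ((c & a) & (d | ~c))) = 1111111100010001
  ~b = 1111000011110000
  ((~a | ((c & a) & (d | ~c))) & ~b) = 1111000000010000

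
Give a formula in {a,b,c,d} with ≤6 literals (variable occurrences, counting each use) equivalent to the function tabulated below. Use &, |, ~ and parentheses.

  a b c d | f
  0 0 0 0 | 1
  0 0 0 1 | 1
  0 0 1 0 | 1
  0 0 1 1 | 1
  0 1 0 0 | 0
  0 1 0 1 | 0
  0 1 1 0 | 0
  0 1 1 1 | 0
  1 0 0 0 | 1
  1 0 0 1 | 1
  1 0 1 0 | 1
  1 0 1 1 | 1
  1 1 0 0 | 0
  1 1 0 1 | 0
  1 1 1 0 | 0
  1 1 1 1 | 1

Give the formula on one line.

(~b | ((c & a) & d))

  ~b = 1111000011110000
  (c & a) = 0000000000110011
  ((c & a) & d) = 0000000000010001
  (~b | ((c & a) & d)) = 1111000011110001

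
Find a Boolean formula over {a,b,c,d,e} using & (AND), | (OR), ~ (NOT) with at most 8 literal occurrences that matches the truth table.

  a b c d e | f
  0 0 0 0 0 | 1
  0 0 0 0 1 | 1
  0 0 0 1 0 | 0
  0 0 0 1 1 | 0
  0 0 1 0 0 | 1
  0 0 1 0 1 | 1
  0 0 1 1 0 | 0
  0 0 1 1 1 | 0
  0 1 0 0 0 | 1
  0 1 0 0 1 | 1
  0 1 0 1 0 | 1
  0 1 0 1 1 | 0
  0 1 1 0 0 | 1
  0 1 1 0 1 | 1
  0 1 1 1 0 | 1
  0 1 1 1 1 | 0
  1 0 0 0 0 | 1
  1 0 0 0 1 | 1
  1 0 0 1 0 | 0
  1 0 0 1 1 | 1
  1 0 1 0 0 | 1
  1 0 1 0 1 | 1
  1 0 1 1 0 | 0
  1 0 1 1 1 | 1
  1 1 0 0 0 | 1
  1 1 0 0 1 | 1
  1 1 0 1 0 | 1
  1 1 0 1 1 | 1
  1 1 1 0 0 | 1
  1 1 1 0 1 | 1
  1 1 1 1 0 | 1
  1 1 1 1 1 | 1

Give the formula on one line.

(((a & e) | ~d) | (b & ~e))

  (a & e) = 00000000000000000101010101010101
  ~d = 11001100110011001100110011001100
  ((a & e) | ~d) = 11001100110011001101110111011101
  ~e = 10101010101010101010101010101010
  (b & ~e) = 00000000101010100000000010101010
  (((a & e) | ~d) | (b & ~e)) = 11001100111011101101110111111111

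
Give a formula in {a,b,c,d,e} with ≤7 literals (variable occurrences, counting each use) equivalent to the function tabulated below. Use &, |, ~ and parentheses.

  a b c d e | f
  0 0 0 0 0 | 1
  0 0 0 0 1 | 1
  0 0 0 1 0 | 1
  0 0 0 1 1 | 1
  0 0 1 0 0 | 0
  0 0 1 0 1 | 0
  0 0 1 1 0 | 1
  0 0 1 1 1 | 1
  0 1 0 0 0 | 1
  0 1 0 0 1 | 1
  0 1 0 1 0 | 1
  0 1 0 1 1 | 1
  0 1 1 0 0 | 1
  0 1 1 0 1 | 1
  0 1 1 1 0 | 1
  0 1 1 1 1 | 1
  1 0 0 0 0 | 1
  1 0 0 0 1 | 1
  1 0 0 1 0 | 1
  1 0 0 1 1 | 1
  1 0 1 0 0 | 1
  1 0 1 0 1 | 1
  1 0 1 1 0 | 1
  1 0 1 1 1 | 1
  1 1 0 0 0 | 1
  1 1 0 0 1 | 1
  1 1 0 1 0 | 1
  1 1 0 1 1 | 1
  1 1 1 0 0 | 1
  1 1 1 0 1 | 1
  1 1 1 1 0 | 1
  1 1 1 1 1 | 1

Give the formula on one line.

  (b | d) = 00110011111111110011001111111111
  ~c = 11110000111100001111000011110000
  ~b = 11111111000000001111111100000000
  (~b | ~c) = 11111111111100001111111111110000
  (b | a) = 00000000111111111111111111111111
  ((~b | ~c) & (b | a)) = 00000000111100001111111111110000
  (~c | ((~b | ~c) & (b | a))) = 11110000111100001111111111110000
  ((b | d) | (~c | ((~b | ~c) & (b | a)))) = 11110011111111111111111111111111

((b | d) | (~c | ((~b | ~c) & (b | a))))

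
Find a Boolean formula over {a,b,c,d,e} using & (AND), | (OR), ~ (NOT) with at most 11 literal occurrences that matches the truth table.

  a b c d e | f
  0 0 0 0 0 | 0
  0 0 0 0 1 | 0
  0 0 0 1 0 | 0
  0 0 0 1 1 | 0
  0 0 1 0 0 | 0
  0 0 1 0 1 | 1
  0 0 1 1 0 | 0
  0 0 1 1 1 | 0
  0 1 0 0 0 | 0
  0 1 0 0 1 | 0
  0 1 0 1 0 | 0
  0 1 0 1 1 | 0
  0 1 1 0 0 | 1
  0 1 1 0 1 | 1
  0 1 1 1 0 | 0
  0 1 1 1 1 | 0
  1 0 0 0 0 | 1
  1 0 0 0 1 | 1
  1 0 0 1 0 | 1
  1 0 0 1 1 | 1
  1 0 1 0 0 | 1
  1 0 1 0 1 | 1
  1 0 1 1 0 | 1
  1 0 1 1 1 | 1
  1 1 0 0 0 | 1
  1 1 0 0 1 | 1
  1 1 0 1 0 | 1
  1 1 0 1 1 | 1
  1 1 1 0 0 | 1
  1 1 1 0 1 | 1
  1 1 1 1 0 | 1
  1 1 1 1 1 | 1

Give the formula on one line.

  ~d = 11001100110011001100110011001100
  (~d & c) = 00001100000011000000110000001100
  ~c = 11110000111100001111000011110000
  (e | ~c) = 11110101111101011111010111110101
  (b | ~c) = 11110000111111111111000011111111
  (a | (b | ~c)) = 11110000111111111111111111111111
  ((e | ~c) | (a | (b | ~c))) = 11110101111111111111111111111111
  ((~d & c) & ((e | ~c) | (a | (b | ~c)))) = 00000100000011000000110000001100
  (((~d & c) & ((e | ~c) | (a | (b | ~c)))) | a) = 00000100000011001111111111111111

(((~d & c) & ((e | ~c) | (a | (b | ~c)))) | a)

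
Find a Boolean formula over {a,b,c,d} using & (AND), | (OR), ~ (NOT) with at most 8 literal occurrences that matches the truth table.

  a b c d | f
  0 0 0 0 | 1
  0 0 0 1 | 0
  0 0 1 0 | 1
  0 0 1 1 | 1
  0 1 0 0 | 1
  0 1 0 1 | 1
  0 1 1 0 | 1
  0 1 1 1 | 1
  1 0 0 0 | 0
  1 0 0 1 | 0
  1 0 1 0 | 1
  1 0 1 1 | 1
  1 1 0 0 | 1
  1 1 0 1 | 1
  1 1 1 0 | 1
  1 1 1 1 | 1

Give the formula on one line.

  ~d = 1010101010101010
  ~a = 1111111100000000
  (~d & ~a) = 1010101000000000
  (c & a) = 0000000000110011
  (d & c) = 0001000100010001
  ((c & a) | (d & c)) = 0001000100110011
  ((~d & ~a) | ((c & a) | (d & c))) = 1011101100110011
  (c | b) = 0011111100111111
  (((~d & ~a) | ((c & a) | (d & c))) | (c | b)) = 1011111100111111

(((~d & ~a) | ((c & a) | (d & c))) | (c | b))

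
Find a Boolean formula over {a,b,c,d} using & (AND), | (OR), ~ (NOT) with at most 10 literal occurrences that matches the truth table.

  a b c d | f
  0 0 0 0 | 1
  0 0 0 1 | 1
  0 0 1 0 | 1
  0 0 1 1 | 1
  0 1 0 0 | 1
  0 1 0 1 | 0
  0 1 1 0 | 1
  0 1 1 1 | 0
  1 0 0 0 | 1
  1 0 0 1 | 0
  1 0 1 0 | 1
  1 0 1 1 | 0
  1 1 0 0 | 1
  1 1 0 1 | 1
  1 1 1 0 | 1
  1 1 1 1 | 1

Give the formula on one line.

((~d | (~b & ~a)) | ((a & b) & (~c | d)))

  ~d = 1010101010101010
  ~b = 1111000011110000
  ~a = 1111111100000000
  (~b & ~a) = 1111000000000000
  (~d | (~b & ~a)) = 1111101010101010
  (a & b) = 0000000000001111
  ~c = 1100110011001100
  (~c | d) = 1101110111011101
  ((a & b) & (~c | d)) = 0000000000001101
  ((~d | (~b & ~a)) | ((a & b) & (~c | d))) = 1111101010101111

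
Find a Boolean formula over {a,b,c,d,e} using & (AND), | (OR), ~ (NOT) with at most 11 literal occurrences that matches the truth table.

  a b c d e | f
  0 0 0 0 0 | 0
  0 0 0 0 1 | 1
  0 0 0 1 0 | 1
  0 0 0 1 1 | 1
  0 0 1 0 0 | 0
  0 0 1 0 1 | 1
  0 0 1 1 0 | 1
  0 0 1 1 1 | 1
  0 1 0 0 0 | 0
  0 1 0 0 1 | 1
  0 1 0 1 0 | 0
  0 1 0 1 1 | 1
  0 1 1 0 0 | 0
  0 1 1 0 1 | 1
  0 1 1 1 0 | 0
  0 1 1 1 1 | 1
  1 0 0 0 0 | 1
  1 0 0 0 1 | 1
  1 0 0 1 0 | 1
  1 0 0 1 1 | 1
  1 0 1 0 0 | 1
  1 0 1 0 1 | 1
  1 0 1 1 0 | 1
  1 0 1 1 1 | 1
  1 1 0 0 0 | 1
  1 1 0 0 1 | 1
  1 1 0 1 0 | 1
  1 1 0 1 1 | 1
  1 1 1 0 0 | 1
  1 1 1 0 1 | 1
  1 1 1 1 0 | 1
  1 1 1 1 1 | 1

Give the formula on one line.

(((e | ~b) | (b & a)) & (e | (d | ((~c & e) | a))))

  ~b = 11111111000000001111111100000000
  (e | ~b) = 11111111010101011111111101010101
  (b & a) = 00000000000000000000000011111111
  ((e | ~b) | (b & a)) = 11111111010101011111111111111111
  ~c = 11110000111100001111000011110000
  (~c & e) = 01010000010100000101000001010000
  ((~c & e) | a) = 01010000010100001111111111111111
  (d | ((~c & e) | a)) = 01110011011100111111111111111111
  (e | (d | ((~c & e) | a))) = 01110111011101111111111111111111
  (((e | ~b) | (b & a)) & (e | (d | ((~c & e) | a)))) = 01110111010101011111111111111111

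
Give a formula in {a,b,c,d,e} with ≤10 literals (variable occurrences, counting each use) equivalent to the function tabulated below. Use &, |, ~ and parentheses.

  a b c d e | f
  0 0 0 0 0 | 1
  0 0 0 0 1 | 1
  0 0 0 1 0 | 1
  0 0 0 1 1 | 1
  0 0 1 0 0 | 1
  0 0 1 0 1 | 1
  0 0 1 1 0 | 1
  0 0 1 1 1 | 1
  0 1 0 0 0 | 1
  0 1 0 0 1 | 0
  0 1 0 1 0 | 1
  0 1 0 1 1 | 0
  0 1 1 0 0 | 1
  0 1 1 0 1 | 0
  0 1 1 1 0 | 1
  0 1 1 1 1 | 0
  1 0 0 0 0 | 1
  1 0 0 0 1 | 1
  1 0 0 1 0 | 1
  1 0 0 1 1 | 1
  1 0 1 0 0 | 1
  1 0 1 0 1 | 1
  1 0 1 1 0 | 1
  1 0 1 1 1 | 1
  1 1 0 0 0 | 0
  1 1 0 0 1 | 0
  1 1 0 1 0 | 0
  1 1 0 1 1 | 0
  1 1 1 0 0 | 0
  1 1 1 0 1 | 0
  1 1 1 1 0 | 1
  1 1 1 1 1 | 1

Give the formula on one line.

((((a | ~b) & (d & c)) & (d & a)) | (~b | (~e & ~a)))

  ~b = 11111111000000001111111100000000
  (a | ~b) = 11111111000000001111111111111111
  (d & c) = 00000011000000110000001100000011
  ((a | ~b) & (d & c)) = 00000011000000000000001100000011
  (d & a) = 00000000000000000011001100110011
  (((a | ~b) & (d & c)) & (d & a)) = 00000000000000000000001100000011
  ~e = 10101010101010101010101010101010
  ~a = 11111111111111110000000000000000
  (~e & ~a) = 10101010101010100000000000000000
  (~b | (~e & ~a)) = 11111111101010101111111100000000
  ((((a | ~b) & (d & c)) & (d & a)) | (~b | (~e & ~a))) = 11111111101010101111111100000011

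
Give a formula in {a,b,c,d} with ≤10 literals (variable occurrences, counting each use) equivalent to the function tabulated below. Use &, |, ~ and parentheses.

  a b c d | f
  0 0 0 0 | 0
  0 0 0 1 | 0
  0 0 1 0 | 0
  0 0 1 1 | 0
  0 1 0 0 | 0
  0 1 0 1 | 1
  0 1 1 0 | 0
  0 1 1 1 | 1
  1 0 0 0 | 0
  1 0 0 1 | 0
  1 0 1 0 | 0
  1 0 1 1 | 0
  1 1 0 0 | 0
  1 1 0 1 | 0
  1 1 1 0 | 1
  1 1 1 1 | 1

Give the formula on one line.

(b & ((a & (c & (b | ~c))) | (d & ((~d & ~b) | ~a))))

  ~c = 1100110011001100
  (b | ~c) = 1100111111001111
  (c & (b | ~c)) = 0000001100000011
  (a & (c & (b | ~c))) = 0000000000000011
  ~d = 1010101010101010
  ~b = 1111000011110000
  (~d & ~b) = 1010000010100000
  ~a = 1111111100000000
  ((~d & ~b) | ~a) = 1111111110100000
  (d & ((~d & ~b) | ~a)) = 0101010100000000
  ((a & (c & (b | ~c))) | (d & ((~d & ~b) | ~a))) = 0101010100000011
  (b & ((a & (c & (b | ~c))) | (d & ((~d & ~b) | ~a)))) = 0000010100000011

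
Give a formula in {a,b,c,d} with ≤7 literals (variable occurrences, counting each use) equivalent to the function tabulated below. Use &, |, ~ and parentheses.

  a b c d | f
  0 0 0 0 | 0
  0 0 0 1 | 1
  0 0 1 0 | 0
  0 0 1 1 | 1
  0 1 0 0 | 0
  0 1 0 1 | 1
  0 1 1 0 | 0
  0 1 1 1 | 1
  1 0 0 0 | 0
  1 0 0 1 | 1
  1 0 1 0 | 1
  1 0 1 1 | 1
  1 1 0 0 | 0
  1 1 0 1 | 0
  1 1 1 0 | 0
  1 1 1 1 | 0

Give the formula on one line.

((~b | (~a & d)) & ((a & c) | d))

  ~b = 1111000011110000
  ~a = 1111111100000000
  (~a & d) = 0101010100000000
  (~b | (~a & d)) = 1111010111110000
  (a & c) = 0000000000110011
  ((a & c) | d) = 0101010101110111
  ((~b | (~a & d)) & ((a & c) | d)) = 0101010101110000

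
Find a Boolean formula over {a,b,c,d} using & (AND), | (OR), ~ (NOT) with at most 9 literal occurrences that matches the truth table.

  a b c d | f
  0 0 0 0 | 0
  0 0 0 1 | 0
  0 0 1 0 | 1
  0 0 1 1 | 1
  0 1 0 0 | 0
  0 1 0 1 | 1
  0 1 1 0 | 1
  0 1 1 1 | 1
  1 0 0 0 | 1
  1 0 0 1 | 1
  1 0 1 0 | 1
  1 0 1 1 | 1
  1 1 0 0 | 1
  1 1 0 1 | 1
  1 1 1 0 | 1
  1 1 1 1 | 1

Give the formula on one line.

  ~a = 1111111100000000
  (b & d) = 0000010100000101
  (~a & (b & d)) = 0000010100000000
  (a | (~a & (b & d))) = 0000010111111111
  ((a | (~a & (b & d))) & ~a) = 0000010100000000
  (((a | (~a & (b & d))) & ~a) | a) = 0000010111111111
  (c | (((a | (~a & (b & d))) & ~a) | a)) = 0011011111111111

(c | (((a | (~a & (b & d))) & ~a) | a))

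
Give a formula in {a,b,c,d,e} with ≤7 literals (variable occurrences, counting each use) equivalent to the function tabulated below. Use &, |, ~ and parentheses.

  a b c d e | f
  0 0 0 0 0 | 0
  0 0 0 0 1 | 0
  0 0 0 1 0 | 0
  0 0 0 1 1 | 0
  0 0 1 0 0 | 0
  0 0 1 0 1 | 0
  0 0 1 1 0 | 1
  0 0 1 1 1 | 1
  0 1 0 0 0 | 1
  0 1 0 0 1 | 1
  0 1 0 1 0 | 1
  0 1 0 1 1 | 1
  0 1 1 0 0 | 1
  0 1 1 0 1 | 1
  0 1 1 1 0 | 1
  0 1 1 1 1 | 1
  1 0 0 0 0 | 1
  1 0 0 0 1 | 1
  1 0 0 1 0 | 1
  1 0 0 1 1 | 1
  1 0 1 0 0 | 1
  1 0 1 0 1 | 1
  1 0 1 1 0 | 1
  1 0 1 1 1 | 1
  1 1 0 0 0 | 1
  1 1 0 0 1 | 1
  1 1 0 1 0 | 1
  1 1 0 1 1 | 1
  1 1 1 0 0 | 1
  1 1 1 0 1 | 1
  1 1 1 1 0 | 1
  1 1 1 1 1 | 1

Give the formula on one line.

  (b | a) = 00000000111111111111111111111111
  ~c = 11110000111100001111000011110000
  (~c | d) = 11110011111100111111001111110011
  (c & (~c | d)) = 00000011000000110000001100000011
  ((b | a) | (c & (~c | d))) = 00000011111111111111111111111111

((b | a) | (c & (~c | d)))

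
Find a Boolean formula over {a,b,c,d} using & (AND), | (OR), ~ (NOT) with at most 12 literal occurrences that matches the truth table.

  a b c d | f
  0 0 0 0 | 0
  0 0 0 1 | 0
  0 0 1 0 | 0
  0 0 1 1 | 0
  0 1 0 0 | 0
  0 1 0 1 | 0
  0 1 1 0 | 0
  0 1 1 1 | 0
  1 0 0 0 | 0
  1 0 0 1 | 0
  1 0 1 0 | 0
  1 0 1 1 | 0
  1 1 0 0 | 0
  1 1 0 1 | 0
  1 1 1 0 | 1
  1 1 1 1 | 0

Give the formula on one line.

(((c & a) & (b | (~d | ~a))) & (~c | (~a | (~d & b))))

  (c & a) = 0000000000110011
  ~d = 1010101010101010
  ~a = 1111111100000000
  (~d | ~a) = 1111111110101010
  (b | (~d | ~a)) = 1111111110101111
  ((c & a) & (b | (~d | ~a))) = 0000000000100011
  ~c = 1100110011001100
  (~d & b) = 0000101000001010
  (~a | (~d & b)) = 1111111100001010
  (~c | (~a | (~d & b))) = 1111111111001110
  (((c & a) & (b | (~d | ~a))) & (~c | (~a | (~d & b)))) = 0000000000000010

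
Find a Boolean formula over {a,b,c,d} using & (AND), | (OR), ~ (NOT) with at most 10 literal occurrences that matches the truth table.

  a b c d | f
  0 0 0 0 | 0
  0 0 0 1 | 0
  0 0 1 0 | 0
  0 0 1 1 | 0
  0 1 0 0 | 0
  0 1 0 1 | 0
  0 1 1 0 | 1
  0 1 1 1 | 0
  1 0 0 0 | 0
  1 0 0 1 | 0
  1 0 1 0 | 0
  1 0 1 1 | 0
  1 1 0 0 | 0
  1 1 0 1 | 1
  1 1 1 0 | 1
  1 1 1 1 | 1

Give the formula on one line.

(b & ((a & d) | ((~d & c) | (c & ~b))))

  (a & d) = 0000000001010101
  ~d = 1010101010101010
  (~d & c) = 0010001000100010
  ~b = 1111000011110000
  (c & ~b) = 0011000000110000
  ((~d & c) | (c & ~b)) = 0011001000110010
  ((a & d) | ((~d & c) | (c & ~b))) = 0011001001110111
  (b & ((a & d) | ((~d & c) | (c & ~b)))) = 0000001000000111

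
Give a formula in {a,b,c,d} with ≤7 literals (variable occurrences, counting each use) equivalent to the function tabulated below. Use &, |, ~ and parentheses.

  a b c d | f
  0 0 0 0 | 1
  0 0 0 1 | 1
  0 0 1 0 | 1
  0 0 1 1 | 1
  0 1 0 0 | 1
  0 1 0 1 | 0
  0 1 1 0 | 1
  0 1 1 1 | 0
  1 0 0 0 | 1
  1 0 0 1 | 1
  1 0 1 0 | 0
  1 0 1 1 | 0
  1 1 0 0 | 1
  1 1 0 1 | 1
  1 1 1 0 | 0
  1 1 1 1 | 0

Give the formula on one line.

  ~d = 1010101010101010
  ~b = 1111000011110000
  (~d | ~b) = 1111101011111010
  ~a = 1111111100000000
  ((~d | ~b) & ~a) = 1111101000000000
  (b & c) = 0000001100000011
  ((b & c) | a) = 0000001111111111
  ~c = 1100110011001100
  (((b & c) | a) & ~c) = 0000000011001100
  (((~d | ~b) & ~a) | (((b & c) | a) & ~c)) = 1111101011001100

(((~d | ~b) & ~a) | (((b & c) | a) & ~c))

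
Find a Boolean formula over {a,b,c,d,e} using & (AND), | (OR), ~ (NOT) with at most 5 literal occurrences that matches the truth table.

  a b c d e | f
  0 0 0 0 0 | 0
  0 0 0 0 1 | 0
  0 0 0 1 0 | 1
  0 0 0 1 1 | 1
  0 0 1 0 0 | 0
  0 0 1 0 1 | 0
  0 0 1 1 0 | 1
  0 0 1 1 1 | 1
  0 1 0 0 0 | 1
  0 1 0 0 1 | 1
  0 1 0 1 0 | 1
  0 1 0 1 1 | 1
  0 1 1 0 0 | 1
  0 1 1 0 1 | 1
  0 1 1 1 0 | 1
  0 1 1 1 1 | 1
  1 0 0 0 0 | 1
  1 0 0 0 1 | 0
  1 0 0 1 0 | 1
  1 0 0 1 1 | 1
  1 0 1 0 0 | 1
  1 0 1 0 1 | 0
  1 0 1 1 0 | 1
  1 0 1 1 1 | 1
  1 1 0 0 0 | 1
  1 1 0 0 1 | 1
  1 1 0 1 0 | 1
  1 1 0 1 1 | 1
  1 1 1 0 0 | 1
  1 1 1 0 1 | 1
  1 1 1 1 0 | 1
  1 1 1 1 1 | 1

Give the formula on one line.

((~e & a) | (b | d))

  ~e = 10101010101010101010101010101010
  (~e & a) = 00000000000000001010101010101010
  (b | d) = 00110011111111110011001111111111
  ((~e & a) | (b | d)) = 00110011111111111011101111111111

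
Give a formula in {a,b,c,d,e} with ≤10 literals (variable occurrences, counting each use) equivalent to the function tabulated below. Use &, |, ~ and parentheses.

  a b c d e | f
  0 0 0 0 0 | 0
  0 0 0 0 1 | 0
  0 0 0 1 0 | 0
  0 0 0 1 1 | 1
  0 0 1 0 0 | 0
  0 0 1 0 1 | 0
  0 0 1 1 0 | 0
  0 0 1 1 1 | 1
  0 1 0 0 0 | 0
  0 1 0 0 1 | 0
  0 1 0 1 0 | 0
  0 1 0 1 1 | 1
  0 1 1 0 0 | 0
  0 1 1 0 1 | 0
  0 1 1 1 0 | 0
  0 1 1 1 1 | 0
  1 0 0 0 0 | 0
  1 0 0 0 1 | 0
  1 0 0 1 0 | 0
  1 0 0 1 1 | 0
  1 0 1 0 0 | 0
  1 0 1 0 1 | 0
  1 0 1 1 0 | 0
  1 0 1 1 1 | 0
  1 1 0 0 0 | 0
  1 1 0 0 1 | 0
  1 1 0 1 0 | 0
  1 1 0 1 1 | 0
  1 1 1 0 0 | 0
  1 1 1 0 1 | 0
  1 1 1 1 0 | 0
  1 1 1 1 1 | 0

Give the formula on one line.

  ~a = 11111111111111110000000000000000
  (~a & d) = 00110011001100110000000000000000
  (e & d) = 00010001000100010001000100010001
  ((e & d) | a) = 00010001000100011111111111111111
  ~c = 11110000111100001111000011110000
  ~b = 11111111000000001111111100000000
  (~c | ~b) = 11111111111100001111111111110000
  (((e & d) | a) & (~c | ~b)) = 00010001000100001111111111110000
  ((~a & d) & (((e & d) | a) & (~c | ~b))) = 00010001000100000000000000000000

((~a & d) & (((e & d) | a) & (~c | ~b)))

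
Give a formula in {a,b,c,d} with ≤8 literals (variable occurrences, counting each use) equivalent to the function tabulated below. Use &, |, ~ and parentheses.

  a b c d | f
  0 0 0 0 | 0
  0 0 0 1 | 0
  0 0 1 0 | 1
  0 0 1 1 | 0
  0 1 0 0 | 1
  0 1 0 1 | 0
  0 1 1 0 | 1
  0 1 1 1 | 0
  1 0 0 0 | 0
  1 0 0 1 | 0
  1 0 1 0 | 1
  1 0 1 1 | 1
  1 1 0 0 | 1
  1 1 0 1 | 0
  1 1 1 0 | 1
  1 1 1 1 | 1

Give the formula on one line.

  ~d = 1010101010101010
  ~c = 1100110011001100
  (~d | ~c) = 1110111011101110
  ((~d | ~c) & c) = 0010001000100010
  (b & ~d) = 0000101000001010
  (c & a) = 0000000000110011
  ((b & ~d) | (c & a)) = 0000101000111011
  (((~d | ~c) & c) | ((b & ~d) | (c & a))) = 0010101000111011

(((~d | ~c) & c) | ((b & ~d) | (c & a)))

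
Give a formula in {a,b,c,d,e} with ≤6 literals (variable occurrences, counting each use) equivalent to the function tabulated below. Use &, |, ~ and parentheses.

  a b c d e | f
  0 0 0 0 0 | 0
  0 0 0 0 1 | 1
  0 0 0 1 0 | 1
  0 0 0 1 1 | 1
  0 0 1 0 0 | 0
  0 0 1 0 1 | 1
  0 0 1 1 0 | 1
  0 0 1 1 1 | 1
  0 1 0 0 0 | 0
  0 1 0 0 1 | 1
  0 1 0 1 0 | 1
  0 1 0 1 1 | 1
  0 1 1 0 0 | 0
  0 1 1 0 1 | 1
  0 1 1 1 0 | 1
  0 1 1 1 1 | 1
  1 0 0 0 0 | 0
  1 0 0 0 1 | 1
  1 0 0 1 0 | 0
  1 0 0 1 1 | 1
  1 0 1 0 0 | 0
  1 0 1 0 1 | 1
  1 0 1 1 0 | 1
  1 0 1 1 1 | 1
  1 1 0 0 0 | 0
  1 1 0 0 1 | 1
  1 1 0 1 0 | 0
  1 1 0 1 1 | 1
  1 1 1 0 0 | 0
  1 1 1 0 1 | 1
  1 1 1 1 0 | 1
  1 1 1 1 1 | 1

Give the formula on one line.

((e | d) & ((~d | c) | (e | ~a)))

  (e | d) = 01110111011101110111011101110111
  ~d = 11001100110011001100110011001100
  (~d | c) = 11001111110011111100111111001111
  ~a = 11111111111111110000000000000000
  (e | ~a) = 11111111111111110101010101010101
  ((~d | c) | (e | ~a)) = 11111111111111111101111111011111
  ((e | d) & ((~d | c) | (e | ~a))) = 01110111011101110101011101010111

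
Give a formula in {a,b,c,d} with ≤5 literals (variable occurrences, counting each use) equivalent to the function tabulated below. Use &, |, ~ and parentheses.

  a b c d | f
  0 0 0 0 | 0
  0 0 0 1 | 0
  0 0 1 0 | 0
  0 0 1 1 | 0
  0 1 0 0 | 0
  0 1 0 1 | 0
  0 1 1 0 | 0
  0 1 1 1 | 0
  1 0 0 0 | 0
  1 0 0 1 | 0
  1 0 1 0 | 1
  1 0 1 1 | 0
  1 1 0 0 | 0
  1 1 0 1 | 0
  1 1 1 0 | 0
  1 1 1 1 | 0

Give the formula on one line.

(~d & (~b & (c & a)))

  ~d = 1010101010101010
  ~b = 1111000011110000
  (c & a) = 0000000000110011
  (~b & (c & a)) = 0000000000110000
  (~d & (~b & (c & a))) = 0000000000100000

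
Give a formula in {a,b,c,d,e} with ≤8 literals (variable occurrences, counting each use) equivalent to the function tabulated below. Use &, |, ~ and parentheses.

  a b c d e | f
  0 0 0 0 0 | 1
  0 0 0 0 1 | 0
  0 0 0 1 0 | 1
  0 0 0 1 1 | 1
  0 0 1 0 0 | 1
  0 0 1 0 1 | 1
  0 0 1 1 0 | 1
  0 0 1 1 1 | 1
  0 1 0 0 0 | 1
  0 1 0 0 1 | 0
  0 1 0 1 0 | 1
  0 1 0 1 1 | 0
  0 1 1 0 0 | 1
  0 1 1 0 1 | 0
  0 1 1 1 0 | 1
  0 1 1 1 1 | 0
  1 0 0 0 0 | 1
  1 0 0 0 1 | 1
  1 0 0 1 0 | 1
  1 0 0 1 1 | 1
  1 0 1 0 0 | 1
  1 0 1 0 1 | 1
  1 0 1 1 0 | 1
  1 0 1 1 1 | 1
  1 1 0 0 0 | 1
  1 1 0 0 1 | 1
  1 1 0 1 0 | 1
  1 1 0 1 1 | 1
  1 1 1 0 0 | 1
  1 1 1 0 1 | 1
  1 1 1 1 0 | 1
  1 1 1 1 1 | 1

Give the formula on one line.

  ~e = 10101010101010101010101010101010
  (~e | a) = 10101010101010101111111111111111
  (c | d) = 00111111001111110011111100111111
  ~b = 11111111000000001111111100000000
  (a | ~b) = 11111111000000001111111111111111
  ((c | d) & (a | ~b)) = 00111111000000000011111100111111
  (((c | d) & (a | ~b)) & e) = 00010101000000000001010100010101
  ((~e | a) | (((c | d) & (a | ~b)) & e)) = 10111111101010101111111111111111

((~e | a) | (((c | d) & (a | ~b)) & e))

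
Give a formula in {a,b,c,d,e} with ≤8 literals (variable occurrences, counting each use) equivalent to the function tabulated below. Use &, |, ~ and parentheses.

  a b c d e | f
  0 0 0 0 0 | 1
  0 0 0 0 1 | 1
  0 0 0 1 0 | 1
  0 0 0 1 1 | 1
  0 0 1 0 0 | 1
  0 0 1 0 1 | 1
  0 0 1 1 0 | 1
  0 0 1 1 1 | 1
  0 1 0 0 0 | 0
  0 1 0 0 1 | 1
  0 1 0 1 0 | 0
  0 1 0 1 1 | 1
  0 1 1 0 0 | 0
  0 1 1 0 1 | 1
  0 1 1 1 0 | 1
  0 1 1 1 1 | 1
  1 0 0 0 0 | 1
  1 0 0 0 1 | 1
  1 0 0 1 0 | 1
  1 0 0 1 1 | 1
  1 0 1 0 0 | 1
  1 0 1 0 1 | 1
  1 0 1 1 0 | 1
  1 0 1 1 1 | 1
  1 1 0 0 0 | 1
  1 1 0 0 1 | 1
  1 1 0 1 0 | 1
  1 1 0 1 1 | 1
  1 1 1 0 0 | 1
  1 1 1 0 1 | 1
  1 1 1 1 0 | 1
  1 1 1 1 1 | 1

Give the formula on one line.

(((d & c) | a) | (e | (~a & ~b)))

  (d & c) = 00000011000000110000001100000011
  ((d & c) | a) = 00000011000000111111111111111111
  ~a = 11111111111111110000000000000000
  ~b = 11111111000000001111111100000000
  (~a & ~b) = 11111111000000000000000000000000
  (e | (~a & ~b)) = 11111111010101010101010101010101
  (((d & c) | a) | (e | (~a & ~b))) = 11111111010101111111111111111111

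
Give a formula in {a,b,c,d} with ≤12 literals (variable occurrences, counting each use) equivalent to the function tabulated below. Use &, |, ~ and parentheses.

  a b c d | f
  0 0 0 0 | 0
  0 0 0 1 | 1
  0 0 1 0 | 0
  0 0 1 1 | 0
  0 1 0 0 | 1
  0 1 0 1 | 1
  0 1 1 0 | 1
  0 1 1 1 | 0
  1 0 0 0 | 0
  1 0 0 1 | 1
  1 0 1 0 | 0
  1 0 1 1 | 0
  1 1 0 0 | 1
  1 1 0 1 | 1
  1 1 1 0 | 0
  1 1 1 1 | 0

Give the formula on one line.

((~d | ~c) & (((d | b) & ~c) | ((b & ~a) & (b & c))))

  ~d = 1010101010101010
  ~c = 1100110011001100
  (~d | ~c) = 1110111011101110
  (d | b) = 0101111101011111
  ((d | b) & ~c) = 0100110001001100
  ~a = 1111111100000000
  (b & ~a) = 0000111100000000
  (b & c) = 0000001100000011
  ((b & ~a) & (b & c)) = 0000001100000000
  (((d | b) & ~c) | ((b & ~a) & (b & c))) = 0100111101001100
  ((~d | ~c) & (((d | b) & ~c) | ((b & ~a) & (b & c)))) = 0100111001001100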